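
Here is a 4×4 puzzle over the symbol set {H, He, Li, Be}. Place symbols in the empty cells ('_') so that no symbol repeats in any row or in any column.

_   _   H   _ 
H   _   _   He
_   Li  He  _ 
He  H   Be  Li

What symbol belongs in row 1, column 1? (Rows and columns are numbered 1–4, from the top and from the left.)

Li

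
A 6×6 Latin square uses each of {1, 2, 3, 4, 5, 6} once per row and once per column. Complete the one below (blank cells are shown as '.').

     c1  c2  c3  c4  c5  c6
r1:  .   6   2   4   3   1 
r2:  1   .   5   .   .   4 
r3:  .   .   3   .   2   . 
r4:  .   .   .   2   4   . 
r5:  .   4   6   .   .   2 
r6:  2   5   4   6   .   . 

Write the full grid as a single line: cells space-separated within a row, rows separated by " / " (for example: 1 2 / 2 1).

(r1,c1): row 1 has {1,2,3,4,6}; column 1 has {1,2}, so it must be 5.
(r2,c4): row 2 has {1,4,5}; column 4 has {2,4,6}, so it must be 3.
(r2,c5): row 2 has {1,3,4,5}; column 5 has {2,3,4}, so it must be 6.
(r3,c2): row 3 has {2,3}; column 2 has {4,5,6}, so it must be 1.
(r3,c4): row 3 has {1,2,3}; column 4 has {2,3,4,6}, so it must be 5.
(r3,c6): row 3 has {1,2,3,5}; column 6 has {1,2,4}, so it must be 6.
(r4,c2): row 4 has {2,4}; column 2 has {1,4,5,6}, so it must be 3.
(r4,c3): row 4 has {2,3,4}; column 3 has {2,3,4,5,6}, so it must be 1.
(r4,c6): row 4 has {1,2,3,4}; column 6 has {1,2,4,6}, so it must be 5.
(r5,c1): row 5 has {2,4,6}; column 1 has {1,2,5}, so it must be 3.
(r5,c4): row 5 has {2,3,4,6}; column 4 has {2,3,4,5,6}, so it must be 1.
(r5,c5): row 5 has {1,2,3,4,6}; column 5 has {2,3,4,6}, so it must be 5.
(r6,c5): row 6 has {2,4,5,6}; column 5 has {2,3,4,5,6}, so it must be 1.
(r6,c6): row 6 has {1,2,4,5,6}; column 6 has {1,2,4,5,6}, so it must be 3.
(r2,c2): row 2 has {1,3,4,5,6}; column 2 has {1,3,4,5,6}, so it must be 2.
(r3,c1): row 3 has {1,2,3,5,6}; column 1 has {1,2,3,5}, so it must be 4.
(r4,c1): row 4 has {1,2,3,4,5}; column 1 has {1,2,3,4,5}, so it must be 6.

5 6 2 4 3 1 / 1 2 5 3 6 4 / 4 1 3 5 2 6 / 6 3 1 2 4 5 / 3 4 6 1 5 2 / 2 5 4 6 1 3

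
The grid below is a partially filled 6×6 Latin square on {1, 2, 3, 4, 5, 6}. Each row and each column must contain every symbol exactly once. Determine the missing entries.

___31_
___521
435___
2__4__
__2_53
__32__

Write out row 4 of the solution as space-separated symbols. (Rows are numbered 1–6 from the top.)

(r3,c5) = 6
(r3,c6) = 2
(r4,c5) = 3
(r6,c5) = 4
(r3,c4) = 1
(r5,c4) = 6
(r5,c1) = 1
(r5,c2) = 4
(r2,c2) = 6
(r2,c3) = 4
(r1,c3) = 6
(r2,c1) = 3
(r4,c3) = 1
(r1,c1) = 5
(r1,c2) = 2
(r1,c6) = 4
(r4,c2) = 5
(r4,c6) = 6

2 5 1 4 3 6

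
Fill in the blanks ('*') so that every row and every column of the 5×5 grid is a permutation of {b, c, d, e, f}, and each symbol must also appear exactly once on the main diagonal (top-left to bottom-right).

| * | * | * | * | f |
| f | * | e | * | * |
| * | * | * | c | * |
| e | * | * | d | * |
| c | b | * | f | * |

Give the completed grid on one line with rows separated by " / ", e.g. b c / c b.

b d c e f / f c e b d / d e f c b / e f b d c / c b d f e

(r1,c1): row 1 has {f}; column 1 has {c,e,f}; the diagonal has {d}, so it must be b.
(r1,c4): row 1 has {b,f}; column 4 has {c,d,f}, so it must be e.
(r2,c2): row 2 has {e,f}; column 2 has {b}; the diagonal has {b,d}, so it must be c.
(r2,c4): row 2 has {c,e,f}; column 4 has {c,d,e,f}, so it must be b.
(r2,c5): row 2 has {b,c,e,f}; column 5 has {f}, so it must be d.
(r3,c1): row 3 has {c}; column 1 has {b,c,e,f}, so it must be d.
(r3,c3): row 3 has {c,d}; column 3 has {e}; the diagonal has {b,c,d}, so it must be f.
(r4,c2): row 4 has {d,e}; column 2 has {b,c}, so it must be f.
(r5,c3): row 5 has {b,c,f}; column 3 has {e,f}, so it must be d.
(r5,c5): row 5 has {b,c,d,f}; column 5 has {d,f}; the diagonal has {b,c,d,f}, so it must be e.
(r1,c2): row 1 has {b,e,f}; column 2 has {b,c,f}, so it must be d.
(r1,c3): row 1 has {b,d,e,f}; column 3 has {d,e,f}, so it must be c.
(r3,c2): row 3 has {c,d,f}; column 2 has {b,c,d,f}, so it must be e.
(r3,c5): row 3 has {c,d,e,f}; column 5 has {d,e,f}, so it must be b.
(r4,c3): row 4 has {d,e,f}; column 3 has {c,d,e,f}, so it must be b.
(r4,c5): row 4 has {b,d,e,f}; column 5 has {b,d,e,f}, so it must be c.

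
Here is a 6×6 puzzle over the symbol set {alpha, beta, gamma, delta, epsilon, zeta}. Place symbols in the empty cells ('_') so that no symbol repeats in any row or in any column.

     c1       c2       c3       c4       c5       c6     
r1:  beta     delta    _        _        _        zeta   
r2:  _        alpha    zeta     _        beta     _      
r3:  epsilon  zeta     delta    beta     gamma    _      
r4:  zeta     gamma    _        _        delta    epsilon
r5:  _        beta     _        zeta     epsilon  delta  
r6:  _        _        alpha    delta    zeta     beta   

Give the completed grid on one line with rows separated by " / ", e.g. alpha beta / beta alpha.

beta delta epsilon gamma alpha zeta / delta alpha zeta epsilon beta gamma / epsilon zeta delta beta gamma alpha / zeta gamma beta alpha delta epsilon / alpha beta gamma zeta epsilon delta / gamma epsilon alpha delta zeta beta

(r1,c5) = alpha
(r2,c6) = gamma
(r3,c6) = alpha
(r4,c3) = beta
(r4,c4) = alpha
(r5,c3) = gamma
(r6,c1) = gamma
(r6,c2) = epsilon
(r1,c3) = epsilon
(r1,c4) = gamma
(r2,c1) = delta
(r2,c4) = epsilon
(r5,c1) = alpha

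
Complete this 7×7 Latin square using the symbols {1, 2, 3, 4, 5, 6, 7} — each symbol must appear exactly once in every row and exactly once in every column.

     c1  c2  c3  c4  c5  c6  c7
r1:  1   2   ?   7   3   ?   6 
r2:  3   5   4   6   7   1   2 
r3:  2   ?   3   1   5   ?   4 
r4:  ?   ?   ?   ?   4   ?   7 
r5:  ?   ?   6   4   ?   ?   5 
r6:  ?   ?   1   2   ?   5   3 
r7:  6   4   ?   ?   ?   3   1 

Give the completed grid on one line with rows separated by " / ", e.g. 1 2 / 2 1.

row 1 has {1,2,3,6,7}; column 3 has {1,3,4,6} — only 5 is left for (r1,c3).
row 1 has {1,2,3,5,6,7}; column 6 has {1,3,5} — only 4 is left for (r1,c6).
row 4 has {4,7}; column 1 has {1,2,3,6} — only 5 is left for (r4,c1).
row 4 has {4,5,7}; column 3 has {1,3,4,5,6} — only 2 is left for (r4,c3).
row 4 has {2,4,5,7}; column 4 has {1,2,4,6,7} — only 3 is left for (r4,c4).
row 4 has {2,3,4,5,7}; column 6 has {1,3,4,5} — only 6 is left for (r4,c6).
row 5 has {4,5,6}; column 1 has {1,2,3,5,6} — only 7 is left for (r5,c1).
row 5 has {4,5,6,7}; column 6 has {1,3,4,5,6} — only 2 is left for (r5,c6).
row 6 has {1,2,3,5}; column 1 has {1,2,3,5,6,7} — only 4 is left for (r6,c1).
row 6 has {1,2,3,4,5}; column 5 has {3,4,5,7} — only 6 is left for (r6,c5).
row 7 has {1,3,4,6}; column 3 has {1,2,3,4,5,6} — only 7 is left for (r7,c3).
row 7 has {1,3,4,6,7}; column 4 has {1,2,3,4,6,7} — only 5 is left for (r7,c4).
row 7 has {1,3,4,5,6,7}; column 5 has {3,4,5,6,7} — only 2 is left for (r7,c5).
row 3 has {1,2,3,4,5}; column 6 has {1,2,3,4,5,6} — only 7 is left for (r3,c6).
row 4 has {2,3,4,5,6,7}; column 2 has {2,4,5} — only 1 is left for (r4,c2).
row 5 has {2,4,5,6,7}; column 2 has {1,2,4,5} — only 3 is left for (r5,c2).
row 5 has {2,3,4,5,6,7}; column 5 has {2,3,4,5,6,7} — only 1 is left for (r5,c5).
row 6 has {1,2,3,4,5,6}; column 2 has {1,2,3,4,5} — only 7 is left for (r6,c2).
row 3 has {1,2,3,4,5,7}; column 2 has {1,2,3,4,5,7} — only 6 is left for (r3,c2).

1 2 5 7 3 4 6 / 3 5 4 6 7 1 2 / 2 6 3 1 5 7 4 / 5 1 2 3 4 6 7 / 7 3 6 4 1 2 5 / 4 7 1 2 6 5 3 / 6 4 7 5 2 3 1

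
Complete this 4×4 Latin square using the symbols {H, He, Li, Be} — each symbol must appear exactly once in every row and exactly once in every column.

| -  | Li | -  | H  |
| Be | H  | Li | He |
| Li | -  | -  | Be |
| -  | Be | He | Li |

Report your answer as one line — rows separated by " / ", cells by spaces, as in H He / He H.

He Li Be H / Be H Li He / Li He H Be / H Be He Li

row 1 has {H,Li}; column 1 has {Li,Be} — only He is left for (r1,c1).
row 1 has {H,He,Li}; column 3 has {He,Li} — only Be is left for (r1,c3).
row 3 has {Li,Be}; column 2 has {H,Li,Be} — only He is left for (r3,c2).
row 3 has {He,Li,Be}; column 3 has {He,Li,Be} — only H is left for (r3,c3).
row 4 has {He,Li,Be}; column 1 has {He,Li,Be} — only H is left for (r4,c1).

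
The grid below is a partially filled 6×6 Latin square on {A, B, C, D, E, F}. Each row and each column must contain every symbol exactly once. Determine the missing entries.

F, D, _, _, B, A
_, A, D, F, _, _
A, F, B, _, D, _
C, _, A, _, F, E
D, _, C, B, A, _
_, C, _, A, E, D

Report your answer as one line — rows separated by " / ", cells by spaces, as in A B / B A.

F D E C B A / E A D F C B / A F B E D C / C B A D F E / D E C B A F / B C F A E D

At row 1, column 3: row 1 has {A,B,D,F}; column 3 has {A,B,C,D}; that leaves E.
At row 1, column 4: row 1 has {A,B,D,E,F}; column 4 has {A,B,F}; that leaves C.
At row 2, column 5: row 2 has {A,D,F}; column 5 has {A,B,D,E,F}; that leaves C.
At row 2, column 6: row 2 has {A,C,D,F}; column 6 has {A,D,E}; that leaves B.
At row 3, column 4: row 3 has {A,B,D,F}; column 4 has {A,B,C,F}; that leaves E.
At row 3, column 6: row 3 has {A,B,D,E,F}; column 6 has {A,B,D,E}; that leaves C.
At row 4, column 2: row 4 has {A,C,E,F}; column 2 has {A,C,D,F}; that leaves B.
At row 4, column 4: row 4 has {A,B,C,E,F}; column 4 has {A,B,C,E,F}; that leaves D.
At row 5, column 2: row 5 has {A,B,C,D}; column 2 has {A,B,C,D,F}; that leaves E.
At row 5, column 6: row 5 has {A,B,C,D,E}; column 6 has {A,B,C,D,E}; that leaves F.
At row 6, column 1: row 6 has {A,C,D,E}; column 1 has {A,C,D,F}; that leaves B.
At row 6, column 3: row 6 has {A,B,C,D,E}; column 3 has {A,B,C,D,E}; that leaves F.
At row 2, column 1: row 2 has {A,B,C,D,F}; column 1 has {A,B,C,D,F}; that leaves E.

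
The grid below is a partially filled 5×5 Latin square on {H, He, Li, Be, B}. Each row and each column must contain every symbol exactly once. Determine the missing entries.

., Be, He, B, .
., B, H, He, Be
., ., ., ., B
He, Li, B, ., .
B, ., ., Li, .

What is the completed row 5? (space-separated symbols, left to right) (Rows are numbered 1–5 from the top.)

B H Be Li He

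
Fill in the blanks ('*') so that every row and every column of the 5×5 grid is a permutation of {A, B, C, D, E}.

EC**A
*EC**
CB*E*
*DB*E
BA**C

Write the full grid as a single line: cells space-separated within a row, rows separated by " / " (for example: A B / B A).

(r1,c3) = D
(r1,c4) = B
(r3,c3) = A
(r3,c5) = D
(r4,c1) = A
(r4,c4) = C
(r5,c3) = E
(r5,c4) = D
(r2,c1) = D
(r2,c4) = A
(r2,c5) = B

E C D B A / D E C A B / C B A E D / A D B C E / B A E D C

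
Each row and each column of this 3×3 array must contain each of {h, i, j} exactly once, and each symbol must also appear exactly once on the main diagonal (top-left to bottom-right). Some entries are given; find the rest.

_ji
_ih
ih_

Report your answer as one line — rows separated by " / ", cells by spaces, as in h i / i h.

(r1,c1) = h
(r2,c1) = j
(r3,c3) = j

h j i / j i h / i h j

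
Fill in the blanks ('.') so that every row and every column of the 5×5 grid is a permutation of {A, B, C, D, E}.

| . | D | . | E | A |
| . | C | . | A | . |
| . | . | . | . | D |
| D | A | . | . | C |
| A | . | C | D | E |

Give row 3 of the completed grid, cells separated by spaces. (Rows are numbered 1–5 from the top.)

B E A C D

At row 1, column 3: row 1 has {A,D,E}; column 3 has {C}; that leaves B.
At row 2, column 5: row 2 has {A,C}; column 5 has {A,C,D,E}; that leaves B.
At row 4, column 3: row 4 has {A,C,D}; column 3 has {B,C}; that leaves E.
At row 4, column 4: row 4 has {A,C,D,E}; column 4 has {A,D,E}; that leaves B.
At row 5, column 2: row 5 has {A,C,D,E}; column 2 has {A,C,D}; that leaves B.
At row 1, column 1: row 1 has {A,B,D,E}; column 1 has {A,D}; that leaves C.
At row 2, column 1: row 2 has {A,B,C}; column 1 has {A,C,D}; that leaves E.
At row 2, column 3: row 2 has {A,B,C,E}; column 3 has {B,C,E}; that leaves D.
At row 3, column 1: row 3 has {D}; column 1 has {A,C,D,E}; that leaves B.
At row 3, column 2: row 3 has {B,D}; column 2 has {A,B,C,D}; that leaves E.
At row 3, column 3: row 3 has {B,D,E}; column 3 has {B,C,D,E}; that leaves A.
At row 3, column 4: row 3 has {A,B,D,E}; column 4 has {A,B,D,E}; that leaves C.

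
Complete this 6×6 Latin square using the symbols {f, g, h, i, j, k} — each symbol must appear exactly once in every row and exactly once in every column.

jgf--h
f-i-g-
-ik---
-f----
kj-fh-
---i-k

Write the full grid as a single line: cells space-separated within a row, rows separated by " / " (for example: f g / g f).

j g f k i h / f k i h g j / h i k g j f / i f h j k g / k j g f h i / g h j i f k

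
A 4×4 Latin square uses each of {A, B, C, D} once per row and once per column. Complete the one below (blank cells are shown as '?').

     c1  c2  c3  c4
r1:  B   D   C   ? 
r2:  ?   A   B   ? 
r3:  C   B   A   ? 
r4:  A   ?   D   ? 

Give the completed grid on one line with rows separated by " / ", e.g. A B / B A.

B D C A / D A B C / C B A D / A C D B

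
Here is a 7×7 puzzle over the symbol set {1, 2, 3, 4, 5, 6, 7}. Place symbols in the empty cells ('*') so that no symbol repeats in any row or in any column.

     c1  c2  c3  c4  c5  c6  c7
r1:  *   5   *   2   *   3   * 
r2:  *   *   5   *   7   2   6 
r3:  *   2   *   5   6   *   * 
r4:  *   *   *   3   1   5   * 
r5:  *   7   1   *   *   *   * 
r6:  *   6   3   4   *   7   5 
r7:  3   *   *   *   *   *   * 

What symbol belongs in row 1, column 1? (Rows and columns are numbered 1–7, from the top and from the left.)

6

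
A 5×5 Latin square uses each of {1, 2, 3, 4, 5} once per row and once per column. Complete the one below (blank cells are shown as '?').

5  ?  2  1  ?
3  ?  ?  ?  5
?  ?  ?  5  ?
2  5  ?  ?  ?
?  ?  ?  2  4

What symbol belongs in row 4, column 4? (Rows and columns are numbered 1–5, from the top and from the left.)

(r1,c5) = 3
(r2,c4) = 4
(r4,c4) = 3

3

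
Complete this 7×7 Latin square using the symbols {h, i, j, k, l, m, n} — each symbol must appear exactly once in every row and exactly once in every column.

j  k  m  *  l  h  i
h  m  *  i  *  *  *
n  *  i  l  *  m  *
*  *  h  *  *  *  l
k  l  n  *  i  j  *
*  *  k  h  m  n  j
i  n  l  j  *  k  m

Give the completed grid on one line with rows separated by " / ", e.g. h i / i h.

j k m n l h i / h m j i k l n / n h i l j m k / m j h k n i l / k l n m i j h / l i k h m n j / i n l j h k m

(r1,c4) = n
(r2,c3) = j
(r2,c6) = l
(r4,c1) = m
(r4,c4) = k
(r4,c6) = i
(r5,c4) = m
(r5,c7) = h
(r6,c1) = l
(r6,c2) = i
(r7,c5) = h
(r3,c7) = k
(r4,c2) = j
(r4,c5) = n
(r2,c5) = k
(r2,c7) = n
(r3,c2) = h
(r3,c5) = j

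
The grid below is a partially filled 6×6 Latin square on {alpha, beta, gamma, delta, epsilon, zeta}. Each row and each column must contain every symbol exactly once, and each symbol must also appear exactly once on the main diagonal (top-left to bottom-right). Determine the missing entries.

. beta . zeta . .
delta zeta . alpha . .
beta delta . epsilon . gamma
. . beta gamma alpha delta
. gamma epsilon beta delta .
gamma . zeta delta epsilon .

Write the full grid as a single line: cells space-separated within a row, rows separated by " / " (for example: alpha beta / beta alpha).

epsilon beta delta zeta gamma alpha / delta zeta gamma alpha beta epsilon / beta delta alpha epsilon zeta gamma / zeta epsilon beta gamma alpha delta / alpha gamma epsilon beta delta zeta / gamma alpha zeta delta epsilon beta

At row 1, column 5: row 1 has {beta,zeta}; column 5 has {alpha,delta,epsilon}; that leaves gamma.
At row 2, column 3: row 2 has {alpha,delta,zeta}; column 3 has {beta,epsilon,zeta}; that leaves gamma.
At row 2, column 5: row 2 has {alpha,gamma,delta,zeta}; column 5 has {alpha,gamma,delta,epsilon}; that leaves beta.
At row 2, column 6: row 2 has {alpha,beta,gamma,delta,zeta}; column 6 has {gamma,delta}; that leaves epsilon.
At row 3, column 3: row 3 has {beta,gamma,delta,epsilon}; column 3 has {beta,gamma,epsilon,zeta}; the diagonal has {gamma,delta,zeta}; that leaves alpha.
At row 3, column 5: row 3 has {alpha,beta,gamma,delta,epsilon}; column 5 has {alpha,beta,gamma,delta,epsilon}; that leaves zeta.
At row 4, column 2: row 4 has {alpha,beta,gamma,delta}; column 2 has {beta,gamma,delta,zeta}; that leaves epsilon.
At row 6, column 2: row 6 has {gamma,delta,epsilon,zeta}; column 2 has {beta,gamma,delta,epsilon,zeta}; that leaves alpha.
At row 6, column 6: row 6 has {alpha,gamma,delta,epsilon,zeta}; column 6 has {gamma,delta,epsilon}; the diagonal has {alpha,gamma,delta,zeta}; that leaves beta.
At row 1, column 1: row 1 has {beta,gamma,zeta}; column 1 has {beta,gamma,delta}; the diagonal has {alpha,beta,gamma,delta,zeta}; that leaves epsilon.
At row 1, column 3: row 1 has {beta,gamma,epsilon,zeta}; column 3 has {alpha,beta,gamma,epsilon,zeta}; that leaves delta.
At row 1, column 6: row 1 has {beta,gamma,delta,epsilon,zeta}; column 6 has {beta,gamma,delta,epsilon}; that leaves alpha.
At row 4, column 1: row 4 has {alpha,beta,gamma,delta,epsilon}; column 1 has {beta,gamma,delta,epsilon}; that leaves zeta.
At row 5, column 1: row 5 has {beta,gamma,delta,epsilon}; column 1 has {beta,gamma,delta,epsilon,zeta}; that leaves alpha.
At row 5, column 6: row 5 has {alpha,beta,gamma,delta,epsilon}; column 6 has {alpha,beta,gamma,delta,epsilon}; that leaves zeta.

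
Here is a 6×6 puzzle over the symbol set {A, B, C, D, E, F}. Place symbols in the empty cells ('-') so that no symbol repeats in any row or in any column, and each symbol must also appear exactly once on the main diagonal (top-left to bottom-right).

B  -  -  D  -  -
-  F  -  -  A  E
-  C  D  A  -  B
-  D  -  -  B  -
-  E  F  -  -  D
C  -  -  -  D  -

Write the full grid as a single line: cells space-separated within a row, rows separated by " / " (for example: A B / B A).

B A C D E F / D F B C A E / E C D A F B / F D A E B C / A E F B C D / C B E F D A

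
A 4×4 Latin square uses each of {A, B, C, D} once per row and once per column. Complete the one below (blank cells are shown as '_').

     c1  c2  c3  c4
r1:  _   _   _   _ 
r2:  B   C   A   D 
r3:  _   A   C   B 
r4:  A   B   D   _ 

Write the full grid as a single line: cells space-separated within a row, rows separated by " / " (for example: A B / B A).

C D B A / B C A D / D A C B / A B D C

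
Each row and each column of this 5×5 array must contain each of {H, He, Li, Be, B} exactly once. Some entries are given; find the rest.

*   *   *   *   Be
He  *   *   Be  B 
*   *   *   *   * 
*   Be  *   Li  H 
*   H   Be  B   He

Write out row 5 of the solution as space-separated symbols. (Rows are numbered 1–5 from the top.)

Li H Be B He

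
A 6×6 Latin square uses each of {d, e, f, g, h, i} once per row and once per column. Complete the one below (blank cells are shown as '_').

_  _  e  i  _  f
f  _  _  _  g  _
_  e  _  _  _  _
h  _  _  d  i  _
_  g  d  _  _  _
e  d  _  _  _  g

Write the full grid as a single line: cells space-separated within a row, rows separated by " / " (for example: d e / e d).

g h e i d f / f i h e g d / d e f g h i / h f g d i e / i g d f e h / e d i h f g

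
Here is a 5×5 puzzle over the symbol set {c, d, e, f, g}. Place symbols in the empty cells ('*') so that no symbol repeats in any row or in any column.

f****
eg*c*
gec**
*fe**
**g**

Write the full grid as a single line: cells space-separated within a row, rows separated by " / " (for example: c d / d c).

(r1,c3): row 1 has {f}; column 3 has {c,e,g}, so it must be d.
(r2,c3): row 2 has {c,e,g}; column 3 has {c,d,e,g}, so it must be f.
(r2,c5): row 2 has {c,e,f,g}; column 5 is empty so far, so it must be d.
(r3,c5): row 3 has {c,e,g}; column 5 has {d}, so it must be f.
(r1,c2): row 1 has {d,f}; column 2 has {e,f,g}, so it must be c.
(r3,c4): row 3 has {c,e,f,g}; column 4 has {c}, so it must be d.
(r4,c4): row 4 has {e,f}; column 4 has {c,d}, so it must be g.
(r4,c5): row 4 has {e,f,g}; column 5 has {d,f}, so it must be c.
(r5,c2): row 5 has {g}; column 2 has {c,e,f,g}, so it must be d.
(r5,c5): row 5 has {d,g}; column 5 has {c,d,f}, so it must be e.
(r1,c4): row 1 has {c,d,f}; column 4 has {c,d,g}, so it must be e.
(r1,c5): row 1 has {c,d,e,f}; column 5 has {c,d,e,f}, so it must be g.
(r4,c1): row 4 has {c,e,f,g}; column 1 has {e,f,g}, so it must be d.
(r5,c1): row 5 has {d,e,g}; column 1 has {d,e,f,g}, so it must be c.
(r5,c4): row 5 has {c,d,e,g}; column 4 has {c,d,e,g}, so it must be f.

f c d e g / e g f c d / g e c d f / d f e g c / c d g f e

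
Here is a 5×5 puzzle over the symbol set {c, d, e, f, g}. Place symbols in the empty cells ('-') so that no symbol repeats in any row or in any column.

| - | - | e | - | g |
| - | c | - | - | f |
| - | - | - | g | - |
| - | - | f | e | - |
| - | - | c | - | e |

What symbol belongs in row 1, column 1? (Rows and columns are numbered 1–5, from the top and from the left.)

d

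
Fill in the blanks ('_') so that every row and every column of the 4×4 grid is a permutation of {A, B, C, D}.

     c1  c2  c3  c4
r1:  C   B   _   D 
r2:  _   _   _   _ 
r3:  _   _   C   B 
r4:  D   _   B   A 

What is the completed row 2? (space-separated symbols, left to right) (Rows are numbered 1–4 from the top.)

(r1,c3) = A
(r2,c3) = D
(r2,c4) = C
(r3,c1) = A
(r3,c2) = D
(r4,c2) = C
(r2,c1) = B
(r2,c2) = A

B A D C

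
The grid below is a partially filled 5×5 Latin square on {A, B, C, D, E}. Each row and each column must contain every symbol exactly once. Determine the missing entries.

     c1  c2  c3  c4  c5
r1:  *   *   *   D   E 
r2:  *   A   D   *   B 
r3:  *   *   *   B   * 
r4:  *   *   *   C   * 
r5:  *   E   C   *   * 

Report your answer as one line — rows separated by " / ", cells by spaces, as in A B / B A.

A C B D E / C A D E B / E D A B C / D B E C A / B E C A D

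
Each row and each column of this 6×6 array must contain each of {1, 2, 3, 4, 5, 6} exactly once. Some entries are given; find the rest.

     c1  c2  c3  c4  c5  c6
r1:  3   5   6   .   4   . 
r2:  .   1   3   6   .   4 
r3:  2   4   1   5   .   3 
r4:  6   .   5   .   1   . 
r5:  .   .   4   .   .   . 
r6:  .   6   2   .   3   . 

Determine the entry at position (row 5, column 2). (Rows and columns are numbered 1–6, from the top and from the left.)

(r2,c1) = 5
(r2,c5) = 2
(r3,c5) = 6
(r4,c6) = 2
(r5,c1) = 1
(r5,c5) = 5
(r5,c6) = 6
(r6,c1) = 4
(r6,c4) = 1
(r6,c6) = 5
(r1,c4) = 2
(r1,c6) = 1
(r4,c2) = 3
(r4,c4) = 4
(r5,c2) = 2

2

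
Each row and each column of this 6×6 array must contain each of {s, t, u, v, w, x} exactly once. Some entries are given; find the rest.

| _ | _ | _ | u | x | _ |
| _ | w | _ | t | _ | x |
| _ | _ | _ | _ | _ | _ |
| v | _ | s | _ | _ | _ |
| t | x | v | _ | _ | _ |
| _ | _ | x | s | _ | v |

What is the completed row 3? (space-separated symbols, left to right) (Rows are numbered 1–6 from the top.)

x s w v u t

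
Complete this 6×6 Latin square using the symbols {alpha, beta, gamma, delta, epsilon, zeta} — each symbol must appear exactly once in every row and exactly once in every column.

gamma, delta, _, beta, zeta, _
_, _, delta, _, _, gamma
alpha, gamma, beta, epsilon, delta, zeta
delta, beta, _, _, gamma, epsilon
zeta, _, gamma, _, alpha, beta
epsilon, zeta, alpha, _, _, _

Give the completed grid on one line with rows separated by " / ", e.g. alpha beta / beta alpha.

(r1,c3) = epsilon
(r1,c6) = alpha
(r2,c1) = beta
(r2,c5) = epsilon
(r4,c3) = zeta
(r4,c4) = alpha
(r5,c2) = epsilon
(r5,c4) = delta
(r6,c4) = gamma
(r6,c5) = beta
(r6,c6) = delta
(r2,c2) = alpha
(r2,c4) = zeta

gamma delta epsilon beta zeta alpha / beta alpha delta zeta epsilon gamma / alpha gamma beta epsilon delta zeta / delta beta zeta alpha gamma epsilon / zeta epsilon gamma delta alpha beta / epsilon zeta alpha gamma beta delta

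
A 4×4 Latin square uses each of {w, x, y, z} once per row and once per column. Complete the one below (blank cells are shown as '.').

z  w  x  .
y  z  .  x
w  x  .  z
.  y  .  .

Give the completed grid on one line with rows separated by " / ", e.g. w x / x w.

z w x y / y z w x / w x y z / x y z w

(r1,c4): row 1 has {w,x,z}; column 4 has {x,z}, so it must be y.
(r2,c3): row 2 has {x,y,z}; column 3 has {x}, so it must be w.
(r3,c3): row 3 has {w,x,z}; column 3 has {w,x}, so it must be y.
(r4,c1): row 4 has {y}; column 1 has {w,y,z}, so it must be x.
(r4,c3): row 4 has {x,y}; column 3 has {w,x,y}, so it must be z.
(r4,c4): row 4 has {x,y,z}; column 4 has {x,y,z}, so it must be w.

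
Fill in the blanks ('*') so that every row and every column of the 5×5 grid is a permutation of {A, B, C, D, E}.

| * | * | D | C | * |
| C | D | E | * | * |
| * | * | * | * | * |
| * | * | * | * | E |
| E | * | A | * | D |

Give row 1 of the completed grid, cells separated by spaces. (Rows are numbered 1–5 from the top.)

B E D C A

(r5,c4) = B
(r2,c4) = A
(r2,c5) = B
(r4,c4) = D
(r5,c2) = C
(r1,c5) = A
(r3,c4) = E
(r3,c5) = C
(r1,c1) = B
(r1,c2) = E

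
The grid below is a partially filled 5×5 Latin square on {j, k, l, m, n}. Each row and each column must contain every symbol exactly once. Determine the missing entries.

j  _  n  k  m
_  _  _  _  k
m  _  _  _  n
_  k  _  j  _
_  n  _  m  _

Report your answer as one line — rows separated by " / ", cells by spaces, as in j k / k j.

j l n k m / l m j n k / m j k l n / n k m j l / k n l m j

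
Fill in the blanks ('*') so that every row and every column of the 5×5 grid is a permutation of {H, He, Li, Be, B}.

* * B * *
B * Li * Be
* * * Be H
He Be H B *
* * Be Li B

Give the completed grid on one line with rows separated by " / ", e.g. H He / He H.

Be Li B H He / B H Li He Be / Li B He Be H / He Be H B Li / H He Be Li B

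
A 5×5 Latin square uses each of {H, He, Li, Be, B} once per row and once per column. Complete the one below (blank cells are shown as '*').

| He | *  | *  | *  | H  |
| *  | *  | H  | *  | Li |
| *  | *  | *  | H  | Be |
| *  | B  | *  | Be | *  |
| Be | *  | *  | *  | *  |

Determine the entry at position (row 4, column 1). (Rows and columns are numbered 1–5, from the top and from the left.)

H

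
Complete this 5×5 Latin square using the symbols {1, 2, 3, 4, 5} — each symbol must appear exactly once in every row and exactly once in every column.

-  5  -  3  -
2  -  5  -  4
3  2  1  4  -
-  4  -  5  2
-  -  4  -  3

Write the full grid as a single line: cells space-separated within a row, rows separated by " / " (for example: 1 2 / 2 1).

4 5 2 3 1 / 2 3 5 1 4 / 3 2 1 4 5 / 1 4 3 5 2 / 5 1 4 2 3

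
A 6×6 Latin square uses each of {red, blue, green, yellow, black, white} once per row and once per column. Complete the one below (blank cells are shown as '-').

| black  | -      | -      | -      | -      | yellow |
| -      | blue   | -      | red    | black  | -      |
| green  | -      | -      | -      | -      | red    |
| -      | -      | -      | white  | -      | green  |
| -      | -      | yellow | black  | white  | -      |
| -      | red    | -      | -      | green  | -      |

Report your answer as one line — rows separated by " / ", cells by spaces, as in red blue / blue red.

black white red green blue yellow / yellow blue green red black white / green black white blue yellow red / blue yellow black white red green / red green yellow black white blue / white red blue yellow green black

Cell (r2,c6): row 2 has {red,blue,black}; column 6 has {red,green,yellow} → white.
Cell (r5,c2): row 5 has {yellow,black,white}; column 2 has {red,blue} → green.
Cell (r5,c6): row 5 has {green,yellow,black,white}; column 6 has {red,green,yellow,white} → blue.
Cell (r6,c6): row 6 has {red,green}; column 6 has {red,blue,green,yellow,white} → black.
Cell (r1,c2): row 1 has {yellow,black}; column 2 has {red,blue,green} → white.
Cell (r2,c1): row 2 has {red,blue,black,white}; column 1 has {green,black} → yellow.
Cell (r2,c3): row 2 has {red,blue,yellow,black,white}; column 3 has {yellow} → green.
Cell (r5,c1): row 5 has {blue,green,yellow,black,white}; column 1 has {green,yellow,black} → red.
Cell (r4,c1): row 4 has {green,white}; column 1 has {red,green,yellow,black} → blue.
Cell (r6,c1): row 6 has {red,green,black}; column 1 has {red,blue,green,yellow,black} → white.
Cell (r6,c3): row 6 has {red,green,black,white}; column 3 has {green,yellow} → blue.
Cell (r6,c4): row 6 has {red,blue,green,black,white}; column 4 has {red,black,white} → yellow.
Cell (r1,c3): row 1 has {yellow,black,white}; column 3 has {blue,green,yellow} → red.
Cell (r1,c5): row 1 has {red,yellow,black,white}; column 5 has {green,black,white} → blue.
Cell (r3,c4): row 3 has {red,green}; column 4 has {red,yellow,black,white} → blue.
Cell (r3,c5): row 3 has {red,blue,green}; column 5 has {blue,green,black,white} → yellow.
Cell (r4,c3): row 4 has {blue,green,white}; column 3 has {red,blue,green,yellow} → black.
Cell (r4,c5): row 4 has {blue,green,black,white}; column 5 has {blue,green,yellow,black,white} → red.
Cell (r1,c4): row 1 has {red,blue,yellow,black,white}; column 4 has {red,blue,yellow,black,white} → green.
Cell (r3,c2): row 3 has {red,blue,green,yellow}; column 2 has {red,blue,green,white} → black.
Cell (r3,c3): row 3 has {red,blue,green,yellow,black}; column 3 has {red,blue,green,yellow,black} → white.
Cell (r4,c2): row 4 has {red,blue,green,black,white}; column 2 has {red,blue,green,black,white} → yellow.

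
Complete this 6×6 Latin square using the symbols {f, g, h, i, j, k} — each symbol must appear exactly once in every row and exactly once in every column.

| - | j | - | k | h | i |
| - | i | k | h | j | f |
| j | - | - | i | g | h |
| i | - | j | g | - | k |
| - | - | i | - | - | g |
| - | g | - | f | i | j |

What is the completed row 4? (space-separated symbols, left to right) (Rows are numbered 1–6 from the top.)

i h j g f k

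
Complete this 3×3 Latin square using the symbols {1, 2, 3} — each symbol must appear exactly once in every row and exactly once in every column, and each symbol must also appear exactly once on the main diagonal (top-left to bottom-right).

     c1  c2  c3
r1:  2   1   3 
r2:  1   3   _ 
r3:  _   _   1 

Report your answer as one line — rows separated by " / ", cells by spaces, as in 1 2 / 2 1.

2 1 3 / 1 3 2 / 3 2 1

row 2 has {1,3}; column 3 has {1,3} — only 2 is left for (r2,c3).
row 3 has {1}; column 1 has {1,2} — only 3 is left for (r3,c1).
row 3 has {1,3}; column 2 has {1,3} — only 2 is left for (r3,c2).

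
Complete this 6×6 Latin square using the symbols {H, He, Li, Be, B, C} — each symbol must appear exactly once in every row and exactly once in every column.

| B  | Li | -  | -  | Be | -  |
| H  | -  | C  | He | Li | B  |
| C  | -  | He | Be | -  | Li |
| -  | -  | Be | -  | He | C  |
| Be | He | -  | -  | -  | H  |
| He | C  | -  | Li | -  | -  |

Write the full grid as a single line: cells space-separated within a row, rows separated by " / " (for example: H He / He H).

(r1,c3): row 1 has {Li,Be,B}; column 3 has {He,Be,C}, so it must be H.
(r1,c4): row 1 has {H,Li,Be,B}; column 4 has {He,Li,Be}, so it must be C.
(r1,c6): row 1 has {H,Li,Be,B,C}; column 6 has {H,Li,B,C}, so it must be He.
(r2,c2): row 2 has {H,He,Li,B,C}; column 2 has {He,Li,C}, so it must be Be.
(r4,c1): row 4 has {He,Be,C}; column 1 has {H,He,Be,B,C}, so it must be Li.
(r5,c4): row 5 has {H,He,Be}; column 4 has {He,Li,Be,C}, so it must be B.
(r5,c5): row 5 has {H,He,Be,B}; column 5 has {He,Li,Be}, so it must be C.
(r6,c3): row 6 has {He,Li,C}; column 3 has {H,He,Be,C}, so it must be B.
(r6,c5): row 6 has {He,Li,B,C}; column 5 has {He,Li,Be,C}, so it must be H.
(r6,c6): row 6 has {H,He,Li,B,C}; column 6 has {H,He,Li,B,C}, so it must be Be.
(r3,c5): row 3 has {He,Li,Be,C}; column 5 has {H,He,Li,Be,C}, so it must be B.
(r4,c4): row 4 has {He,Li,Be,C}; column 4 has {He,Li,Be,B,C}, so it must be H.
(r5,c3): row 5 has {H,He,Be,B,C}; column 3 has {H,He,Be,B,C}, so it must be Li.
(r3,c2): row 3 has {He,Li,Be,B,C}; column 2 has {He,Li,Be,C}, so it must be H.
(r4,c2): row 4 has {H,He,Li,Be,C}; column 2 has {H,He,Li,Be,C}, so it must be B.

B Li H C Be He / H Be C He Li B / C H He Be B Li / Li B Be H He C / Be He Li B C H / He C B Li H Be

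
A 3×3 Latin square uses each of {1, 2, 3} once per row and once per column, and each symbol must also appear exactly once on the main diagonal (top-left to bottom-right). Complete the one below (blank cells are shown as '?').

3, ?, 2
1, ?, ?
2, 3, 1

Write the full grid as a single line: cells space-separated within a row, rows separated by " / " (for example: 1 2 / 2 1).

3 1 2 / 1 2 3 / 2 3 1

Cell (r1,c2): row 1 has {2,3}; column 2 has {3} → 1.
Cell (r2,c2): row 2 has {1}; column 2 has {1,3}; the diagonal has {1,3} → 2.
Cell (r2,c3): row 2 has {1,2}; column 3 has {1,2} → 3.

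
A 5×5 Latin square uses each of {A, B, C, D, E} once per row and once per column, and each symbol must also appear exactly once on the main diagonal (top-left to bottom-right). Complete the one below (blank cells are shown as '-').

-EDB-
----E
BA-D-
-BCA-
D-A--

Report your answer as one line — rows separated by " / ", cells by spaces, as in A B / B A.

C E D B A / A D B C E / B A E D C / E B C A D / D C A E B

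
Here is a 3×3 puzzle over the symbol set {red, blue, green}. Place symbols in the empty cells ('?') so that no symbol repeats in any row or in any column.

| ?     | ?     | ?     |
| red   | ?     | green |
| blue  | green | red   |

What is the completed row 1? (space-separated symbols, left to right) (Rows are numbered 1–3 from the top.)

green red blue

(r1,c1) = green
(r1,c3) = blue
(r2,c2) = blue
(r1,c2) = red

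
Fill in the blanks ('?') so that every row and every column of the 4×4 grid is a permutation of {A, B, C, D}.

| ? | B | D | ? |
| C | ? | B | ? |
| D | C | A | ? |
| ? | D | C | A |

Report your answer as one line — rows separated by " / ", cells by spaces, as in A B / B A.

(r1,c1) = A
(r1,c4) = C
(r2,c2) = A
(r2,c4) = D
(r3,c4) = B
(r4,c1) = B

A B D C / C A B D / D C A B / B D C A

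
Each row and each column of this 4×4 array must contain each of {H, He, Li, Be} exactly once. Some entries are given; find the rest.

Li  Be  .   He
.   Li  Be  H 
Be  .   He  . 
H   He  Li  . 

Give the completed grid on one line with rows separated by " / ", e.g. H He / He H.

(r1,c3) = H
(r2,c1) = He
(r3,c2) = H
(r3,c4) = Li
(r4,c4) = Be

Li Be H He / He Li Be H / Be H He Li / H He Li Be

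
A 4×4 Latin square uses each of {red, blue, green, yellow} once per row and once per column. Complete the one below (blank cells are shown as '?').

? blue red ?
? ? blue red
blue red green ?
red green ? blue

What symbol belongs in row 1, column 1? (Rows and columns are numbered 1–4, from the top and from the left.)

Cell (r2,c2): row 2 has {red,blue}; column 2 has {red,blue,green} → yellow.
Cell (r3,c4): row 3 has {red,blue,green}; column 4 has {red,blue} → yellow.
Cell (r4,c3): row 4 has {red,blue,green}; column 3 has {red,blue,green} → yellow.
Cell (r1,c4): row 1 has {red,blue}; column 4 has {red,blue,yellow} → green.
Cell (r2,c1): row 2 has {red,blue,yellow}; column 1 has {red,blue} → green.
Cell (r1,c1): row 1 has {red,blue,green}; column 1 has {red,blue,green} → yellow.

yellow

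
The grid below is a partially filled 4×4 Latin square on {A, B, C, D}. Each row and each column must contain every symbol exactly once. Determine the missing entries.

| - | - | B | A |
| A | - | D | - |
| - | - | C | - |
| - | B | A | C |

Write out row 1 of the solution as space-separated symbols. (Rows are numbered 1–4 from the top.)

C D B A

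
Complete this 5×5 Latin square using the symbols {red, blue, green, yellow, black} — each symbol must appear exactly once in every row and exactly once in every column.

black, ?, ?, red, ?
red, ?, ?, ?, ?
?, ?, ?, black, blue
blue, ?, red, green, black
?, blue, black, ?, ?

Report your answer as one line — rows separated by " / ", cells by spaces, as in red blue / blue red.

(r4,c2) = yellow
(r5,c4) = yellow
(r1,c2) = green
(r1,c5) = yellow
(r2,c2) = black
(r2,c4) = blue
(r2,c5) = green
(r3,c2) = red
(r5,c1) = green
(r5,c5) = red
(r1,c3) = blue
(r2,c3) = yellow
(r3,c1) = yellow
(r3,c3) = green

black green blue red yellow / red black yellow blue green / yellow red green black blue / blue yellow red green black / green blue black yellow red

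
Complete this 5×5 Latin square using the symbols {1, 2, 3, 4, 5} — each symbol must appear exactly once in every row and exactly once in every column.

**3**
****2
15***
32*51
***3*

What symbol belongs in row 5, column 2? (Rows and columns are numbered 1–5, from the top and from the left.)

(r4,c3) = 4
(r3,c3) = 2
(r3,c4) = 4
(r3,c5) = 3
(r2,c4) = 1
(r1,c4) = 2
(r2,c3) = 5
(r5,c3) = 1
(r2,c1) = 4
(r2,c2) = 3
(r5,c2) = 4

4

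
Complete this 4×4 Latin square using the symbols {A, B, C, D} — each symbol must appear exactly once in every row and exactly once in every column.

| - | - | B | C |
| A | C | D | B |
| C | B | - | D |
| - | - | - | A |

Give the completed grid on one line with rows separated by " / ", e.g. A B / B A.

At row 1, column 1: row 1 has {B,C}; column 1 has {A,C}; that leaves D.
At row 1, column 2: row 1 has {B,C,D}; column 2 has {B,C}; that leaves A.
At row 3, column 3: row 3 has {B,C,D}; column 3 has {B,D}; that leaves A.
At row 4, column 1: row 4 has {A}; column 1 has {A,C,D}; that leaves B.
At row 4, column 2: row 4 has {A,B}; column 2 has {A,B,C}; that leaves D.
At row 4, column 3: row 4 has {A,B,D}; column 3 has {A,B,D}; that leaves C.

D A B C / A C D B / C B A D / B D C A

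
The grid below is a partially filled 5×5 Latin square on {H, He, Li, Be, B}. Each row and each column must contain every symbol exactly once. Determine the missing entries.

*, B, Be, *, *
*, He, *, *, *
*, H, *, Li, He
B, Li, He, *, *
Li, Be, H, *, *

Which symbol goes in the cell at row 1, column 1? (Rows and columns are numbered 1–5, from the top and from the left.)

He

Cell (r3,c1): row 3 has {H,He,Li}; column 1 has {Li,B} → Be.
Cell (r3,c3): row 3 has {H,He,Li,Be}; column 3 has {H,He,Be} → B.
Cell (r5,c5): row 5 has {H,Li,Be}; column 5 has {He} → B.
Cell (r2,c1): row 2 has {He}; column 1 has {Li,Be,B} → H.
Cell (r2,c3): row 2 has {H,He}; column 3 has {H,He,Be,B} → Li.
Cell (r2,c5): row 2 has {H,He,Li}; column 5 has {He,B} → Be.
Cell (r4,c5): row 4 has {He,Li,B}; column 5 has {He,Be,B} → H.
Cell (r5,c4): row 5 has {H,Li,Be,B}; column 4 has {Li} → He.
Cell (r1,c1): row 1 has {Be,B}; column 1 has {H,Li,Be,B} → He.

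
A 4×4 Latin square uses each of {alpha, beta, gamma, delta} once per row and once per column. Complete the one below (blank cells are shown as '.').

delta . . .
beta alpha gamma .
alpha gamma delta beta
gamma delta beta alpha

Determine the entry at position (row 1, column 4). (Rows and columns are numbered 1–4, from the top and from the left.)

(r1,c2) = beta
(r1,c3) = alpha
(r1,c4) = gamma

gamma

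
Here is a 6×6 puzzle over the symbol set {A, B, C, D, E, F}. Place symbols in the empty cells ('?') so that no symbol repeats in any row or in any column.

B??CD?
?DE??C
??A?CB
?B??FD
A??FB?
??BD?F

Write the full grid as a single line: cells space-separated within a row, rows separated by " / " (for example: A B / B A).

B E F C D A / F D E B A C / D F A E C B / E B C A F D / A C D F B E / C A B D E F

row 1 has {B,C,D}; column 3 has {A,B,E} — only F is left for (r1,c3).
row 2 has {C,D,E}; column 1 has {A,B} — only F is left for (r2,c1).
row 2 has {C,D,E,F}; column 5 has {B,C,D,F} — only A is left for (r2,c5).
row 3 has {A,B,C}; column 4 has {C,D,F} — only E is left for (r3,c4).
row 4 has {B,D,F}; column 3 has {A,B,E,F} — only C is left for (r4,c3).
row 4 has {B,C,D,F}; column 4 has {C,D,E,F} — only A is left for (r4,c4).
row 5 has {A,B,F}; column 3 has {A,B,C,E,F} — only D is left for (r5,c3).
row 5 has {A,B,D,F}; column 6 has {B,C,D,F} — only E is left for (r5,c6).
row 6 has {B,D,F}; column 5 has {A,B,C,D,F} — only E is left for (r6,c5).
row 1 has {B,C,D,F}; column 6 has {B,C,D,E,F} — only A is left for (r1,c6).
row 2 has {A,C,D,E,F}; column 4 has {A,C,D,E,F} — only B is left for (r2,c4).
row 3 has {A,B,C,E}; column 1 has {A,B,F} — only D is left for (r3,c1).
row 3 has {A,B,C,D,E}; column 2 has {B,D} — only F is left for (r3,c2).
row 4 has {A,B,C,D,F}; column 1 has {A,B,D,F} — only E is left for (r4,c1).
row 5 has {A,B,D,E,F}; column 2 has {B,D,F} — only C is left for (r5,c2).
row 6 has {B,D,E,F}; column 1 has {A,B,D,E,F} — only C is left for (r6,c1).
row 6 has {B,C,D,E,F}; column 2 has {B,C,D,F} — only A is left for (r6,c2).
row 1 has {A,B,C,D,F}; column 2 has {A,B,C,D,F} — only E is left for (r1,c2).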